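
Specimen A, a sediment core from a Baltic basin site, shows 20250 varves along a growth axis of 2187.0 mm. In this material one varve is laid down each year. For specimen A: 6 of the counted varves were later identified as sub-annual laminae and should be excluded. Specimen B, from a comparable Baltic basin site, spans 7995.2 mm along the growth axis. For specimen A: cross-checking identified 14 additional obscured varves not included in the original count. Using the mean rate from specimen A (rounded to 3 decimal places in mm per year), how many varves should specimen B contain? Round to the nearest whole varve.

Specimen A: after corrections the count is 20250 − 6 + 14 = 20258 varves.
A: Extension rate ≈ 2187.0 / 20258 = 0.108 mm/yr.
Specimen B: 7995.2 mm / 0.108 mm per year = 74029.63 years ≈ 74030 varves.

74030 varves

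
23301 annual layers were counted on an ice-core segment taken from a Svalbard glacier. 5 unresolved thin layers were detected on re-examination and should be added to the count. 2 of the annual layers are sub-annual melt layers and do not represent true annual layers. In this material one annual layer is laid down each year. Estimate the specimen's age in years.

23304 years

Correcting the raw count gives 23301 − 2 + 5 = 23304 true annual layers.
With a one-to-one annual layer periodicity this is 23304 years.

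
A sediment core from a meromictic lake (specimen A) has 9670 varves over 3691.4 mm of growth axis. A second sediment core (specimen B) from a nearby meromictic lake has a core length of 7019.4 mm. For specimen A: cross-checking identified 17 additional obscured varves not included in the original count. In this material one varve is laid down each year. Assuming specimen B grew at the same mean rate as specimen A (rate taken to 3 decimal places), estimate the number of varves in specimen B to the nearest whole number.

18424 varves

Specimen A: after corrections the count is 9670 + 17 = 9687 varves.
A: Mean rate = 3691.4 mm / 9687 years ≈ 0.381 mm/yr.
For B, 7019.4 / 0.381 = 18423.62 years ≈ 18424 varves.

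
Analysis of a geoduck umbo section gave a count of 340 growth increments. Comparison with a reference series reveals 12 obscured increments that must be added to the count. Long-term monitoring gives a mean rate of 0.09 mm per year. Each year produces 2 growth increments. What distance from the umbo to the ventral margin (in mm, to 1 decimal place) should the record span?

15.8 mm

True growth increment count = 340 + 12 = 352.
Dividing by 2 growth increments per year: 352 / 2 = 176 years.
Predicted length = 0.09 mm/year × 176 years = 15.8 mm.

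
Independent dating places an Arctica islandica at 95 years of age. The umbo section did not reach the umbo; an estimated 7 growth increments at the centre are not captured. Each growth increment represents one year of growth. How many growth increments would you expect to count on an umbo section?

One growth increment per year gives 95 growth increments over 95 years.
Less the 7 uncaptured growth increments: 95 − 7 = 88.

88 growth increments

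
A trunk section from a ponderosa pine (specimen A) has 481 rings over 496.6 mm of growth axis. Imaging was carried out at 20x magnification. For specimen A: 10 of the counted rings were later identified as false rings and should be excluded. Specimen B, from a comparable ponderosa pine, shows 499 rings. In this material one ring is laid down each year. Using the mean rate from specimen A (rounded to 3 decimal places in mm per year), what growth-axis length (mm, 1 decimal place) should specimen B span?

525.9 mm

Specimen A: after corrections the count is 481 − 10 = 471 rings.
A: Mean rate = 496.6 mm / 471 years ≈ 1.054 mm per year.
For B, 1.054 mm/year × 499 years = 525.9 mm.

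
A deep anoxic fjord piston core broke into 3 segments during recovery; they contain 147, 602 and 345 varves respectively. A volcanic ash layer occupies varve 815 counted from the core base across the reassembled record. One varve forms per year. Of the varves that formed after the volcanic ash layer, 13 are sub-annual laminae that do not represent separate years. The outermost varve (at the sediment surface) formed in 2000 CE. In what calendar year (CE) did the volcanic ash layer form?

1734 CE

Total varves = 147 + 602 + 345 = 1094.
1094 − 815 = 279 varves lie beyond the volcanic ash layer toward the sediment surface.
Removing the 13 false varves leaves 279 − 13 = 266 true varves beyond the volcanic ash layer.
The varve at the sediment surface is 2000 CE, so the volcanic ash layer dates to 2000 − 266 = 1734 CE.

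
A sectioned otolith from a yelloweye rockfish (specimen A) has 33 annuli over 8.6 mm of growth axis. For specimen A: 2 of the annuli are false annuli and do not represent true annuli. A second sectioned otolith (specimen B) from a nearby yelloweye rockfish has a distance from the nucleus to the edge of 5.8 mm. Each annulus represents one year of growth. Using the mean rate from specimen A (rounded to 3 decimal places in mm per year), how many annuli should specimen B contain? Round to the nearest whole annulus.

21 annuli

Specimen A: correcting the raw count gives 33 − 2 = 31 true annuli.
A: Mean rate = 8.6 mm / 31 years ≈ 0.277 mm/yr.
Specimen B: 5.8 mm / 0.277 mm per year = 20.94 years ≈ 21 annuli.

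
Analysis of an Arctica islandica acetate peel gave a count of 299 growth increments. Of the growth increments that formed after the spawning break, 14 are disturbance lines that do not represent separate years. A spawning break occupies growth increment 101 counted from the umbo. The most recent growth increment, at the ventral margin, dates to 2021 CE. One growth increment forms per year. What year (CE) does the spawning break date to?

299 − 101 = 198 growth increments lie beyond the spawning break toward the ventral margin.
198 − 14 false = 184 true growth increments after the spawning break.
2021 − 184 = 1837 CE.

1837 CE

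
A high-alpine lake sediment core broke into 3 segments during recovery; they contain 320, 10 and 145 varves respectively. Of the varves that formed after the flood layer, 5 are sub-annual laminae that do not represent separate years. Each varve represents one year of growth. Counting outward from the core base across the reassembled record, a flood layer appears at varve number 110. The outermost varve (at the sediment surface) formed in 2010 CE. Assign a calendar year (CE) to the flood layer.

Total varves = 320 + 10 + 145 = 475.
Between varve 110 and the sediment surface there are 475 − 110 = 365 varves.
Removing the 5 false varves leaves 365 − 5 = 360 true varves beyond the flood layer.
2010 − 360 = 1650 CE.

1650 CE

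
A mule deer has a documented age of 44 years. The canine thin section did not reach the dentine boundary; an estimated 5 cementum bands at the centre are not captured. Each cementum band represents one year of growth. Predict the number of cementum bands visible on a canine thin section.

At one cementum band per year, 44 years correspond to 44 cementum bands.
Subtracting the 5 cementum bands not captured gives 44 − 5 = 39 cementum bands in the record.

39 cementum bands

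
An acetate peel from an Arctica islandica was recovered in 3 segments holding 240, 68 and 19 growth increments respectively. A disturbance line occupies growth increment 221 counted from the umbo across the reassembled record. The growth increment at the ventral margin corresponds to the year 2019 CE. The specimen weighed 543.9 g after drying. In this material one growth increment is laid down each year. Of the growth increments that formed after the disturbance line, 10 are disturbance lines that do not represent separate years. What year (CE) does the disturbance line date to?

Total growth increments = 240 + 68 + 19 = 327.
327 − 221 = 106 growth increments lie beyond the disturbance line toward the ventral margin.
Removing the 10 false growth increments leaves 106 − 10 = 96 true growth increments beyond the disturbance line.
The growth increment at the ventral margin is 2019 CE, so the disturbance line dates to 2019 − 96 = 1923 CE.

1923 CE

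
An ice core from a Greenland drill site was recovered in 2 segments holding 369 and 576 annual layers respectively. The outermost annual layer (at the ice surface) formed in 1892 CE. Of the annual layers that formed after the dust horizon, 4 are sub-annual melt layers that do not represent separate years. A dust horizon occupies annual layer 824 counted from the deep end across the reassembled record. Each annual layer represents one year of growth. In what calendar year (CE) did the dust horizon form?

Total annual layers = 369 + 576 = 945.
Between annual layer 824 and the ice surface there are 945 − 824 = 121 annual layers.
Removing the 4 false annual layers leaves 121 − 4 = 117 true annual layers beyond the dust horizon.
1892 − 117 = 1775 CE.

1775 CE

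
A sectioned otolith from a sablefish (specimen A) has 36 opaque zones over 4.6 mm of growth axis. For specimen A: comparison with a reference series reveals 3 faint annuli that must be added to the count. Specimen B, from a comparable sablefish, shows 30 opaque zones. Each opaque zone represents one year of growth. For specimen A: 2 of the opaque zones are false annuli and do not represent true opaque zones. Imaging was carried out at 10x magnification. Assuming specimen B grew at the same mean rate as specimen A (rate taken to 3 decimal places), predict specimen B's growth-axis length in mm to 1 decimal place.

Specimen A: correcting the raw count gives 36 − 2 + 3 = 37 true opaque zones.
A: 4.6 mm over 37 years gives 4.6 / 37 ≈ 0.124 mm/year.
For B, 0.124 mm/year × 30 years = 3.7 mm.

3.7 mm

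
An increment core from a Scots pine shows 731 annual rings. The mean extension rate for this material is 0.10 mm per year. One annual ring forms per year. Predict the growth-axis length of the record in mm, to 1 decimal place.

73.1 mm

The record spans 731 years at 0.10 mm per year.
Length ≈ 0.10 × 731 = 73.1 mm.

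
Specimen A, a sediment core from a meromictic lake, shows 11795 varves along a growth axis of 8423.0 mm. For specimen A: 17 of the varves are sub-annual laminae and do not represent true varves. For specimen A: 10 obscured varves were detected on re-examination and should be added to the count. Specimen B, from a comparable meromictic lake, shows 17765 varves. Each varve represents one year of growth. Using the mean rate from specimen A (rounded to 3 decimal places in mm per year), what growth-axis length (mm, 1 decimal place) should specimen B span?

12702.0 mm

Specimen A: correcting the raw count gives 11795 − 17 + 10 = 11788 true varves.
A: Mean rate = 8423.0 mm / 11788 years ≈ 0.715 mm/year.
For B, 0.715 mm/year × 17765 years = 12702.0 mm.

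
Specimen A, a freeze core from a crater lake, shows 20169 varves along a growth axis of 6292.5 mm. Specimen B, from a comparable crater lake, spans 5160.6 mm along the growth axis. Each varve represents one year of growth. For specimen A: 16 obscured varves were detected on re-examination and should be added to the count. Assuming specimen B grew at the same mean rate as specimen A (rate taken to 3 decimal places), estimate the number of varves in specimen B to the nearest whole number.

16540 varves

Specimen A: correcting the raw count gives 20169 + 16 = 20185 true varves.
A: Extension rate ≈ 6292.5 / 20185 = 0.312 mm/yr.
B spans 5160.6 / 0.312 = 16540.38 years ≈ 16540 varves.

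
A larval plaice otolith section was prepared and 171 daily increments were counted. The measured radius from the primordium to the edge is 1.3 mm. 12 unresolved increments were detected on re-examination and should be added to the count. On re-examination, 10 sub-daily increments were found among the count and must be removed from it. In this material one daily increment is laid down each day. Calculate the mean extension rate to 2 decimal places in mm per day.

0.01 mm per day

Adjusted count: 171 − 10 + 12 = 173 daily increments.
Extension rate ≈ 1.3 / 173 = 0.01 mm per day.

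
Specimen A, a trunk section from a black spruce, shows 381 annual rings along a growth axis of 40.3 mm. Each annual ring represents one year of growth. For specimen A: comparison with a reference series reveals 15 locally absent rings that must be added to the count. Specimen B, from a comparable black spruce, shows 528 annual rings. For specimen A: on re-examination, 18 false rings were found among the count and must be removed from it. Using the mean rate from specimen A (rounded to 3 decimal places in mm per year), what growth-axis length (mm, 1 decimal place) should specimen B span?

Specimen A: after corrections the count is 381 − 18 + 15 = 378 annual rings.
A: Mean rate = 40.3 mm / 378 years ≈ 0.107 mm/yr.
B's length ≈ 0.107 × 528 = 56.5 mm.

56.5 mm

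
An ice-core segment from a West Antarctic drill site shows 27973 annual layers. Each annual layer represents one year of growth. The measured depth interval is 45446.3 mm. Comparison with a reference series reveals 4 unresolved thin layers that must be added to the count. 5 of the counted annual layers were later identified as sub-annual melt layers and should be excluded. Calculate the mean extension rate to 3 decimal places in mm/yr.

1.625 mm/yr

After corrections the count is 27973 − 5 + 4 = 27972 annual layers.
Mean rate = 45446.3 mm / 27972 years ≈ 1.625 mm/yr.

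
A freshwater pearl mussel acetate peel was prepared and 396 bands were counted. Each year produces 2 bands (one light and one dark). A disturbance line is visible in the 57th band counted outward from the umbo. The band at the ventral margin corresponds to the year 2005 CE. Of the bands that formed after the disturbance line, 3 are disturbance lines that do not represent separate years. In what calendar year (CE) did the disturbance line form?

Between band 57 and the ventral margin there are 396 − 57 = 339 bands.
339 − 3 false = 336 true bands after the disturbance line.
With 2 bands per year, 336 / 2 = 168 years.
Counting back 168 years from 2005 CE places the disturbance line in 2005 − 168 = 1837 CE.

1837 CE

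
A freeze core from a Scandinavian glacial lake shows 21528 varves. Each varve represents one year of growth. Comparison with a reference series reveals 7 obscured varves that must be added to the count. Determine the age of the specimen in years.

True varve count = 21528 + 7 = 21535.
At one varve per year, that is 21535 years.

21535 yr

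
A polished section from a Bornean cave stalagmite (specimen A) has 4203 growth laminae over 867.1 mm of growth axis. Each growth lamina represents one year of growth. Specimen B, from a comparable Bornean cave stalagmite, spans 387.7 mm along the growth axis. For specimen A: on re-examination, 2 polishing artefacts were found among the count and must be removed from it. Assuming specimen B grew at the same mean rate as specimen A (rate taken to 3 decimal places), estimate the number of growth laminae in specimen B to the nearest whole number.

1882 growth laminae

Specimen A: true growth lamina count = 4203 − 2 = 4201.
A: 867.1 mm over 4201 years gives 867.1 / 4201 ≈ 0.206 mm/year.
B spans 387.7 / 0.206 = 1882.04 years ≈ 1882 growth laminae.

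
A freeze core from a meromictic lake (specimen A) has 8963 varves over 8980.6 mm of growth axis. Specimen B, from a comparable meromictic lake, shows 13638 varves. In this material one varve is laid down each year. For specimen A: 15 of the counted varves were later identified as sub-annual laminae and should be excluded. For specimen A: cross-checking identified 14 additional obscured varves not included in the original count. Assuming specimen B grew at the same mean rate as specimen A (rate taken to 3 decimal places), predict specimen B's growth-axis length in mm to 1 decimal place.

Specimen A: adjusted count: 8963 − 15 + 14 = 8962 varves.
A: 8980.6 mm over 8962 years gives 8980.6 / 8962 ≈ 1.002 mm/yr.
Length of B = 1.002 × 13638 = 13665.3 mm.

13665.3 mm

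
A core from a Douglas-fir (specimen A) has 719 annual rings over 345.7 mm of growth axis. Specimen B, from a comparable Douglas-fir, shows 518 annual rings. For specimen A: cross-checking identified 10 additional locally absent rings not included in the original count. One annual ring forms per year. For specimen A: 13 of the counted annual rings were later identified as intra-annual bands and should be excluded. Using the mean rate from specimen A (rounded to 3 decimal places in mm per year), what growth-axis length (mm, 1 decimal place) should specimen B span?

Specimen A: adjusted count: 719 − 13 + 10 = 716 annual rings.
A: Extension rate ≈ 345.7 / 716 = 0.483 mm/yr.
For B, 0.483 mm/year × 518 years = 250.2 mm.

250.2 mm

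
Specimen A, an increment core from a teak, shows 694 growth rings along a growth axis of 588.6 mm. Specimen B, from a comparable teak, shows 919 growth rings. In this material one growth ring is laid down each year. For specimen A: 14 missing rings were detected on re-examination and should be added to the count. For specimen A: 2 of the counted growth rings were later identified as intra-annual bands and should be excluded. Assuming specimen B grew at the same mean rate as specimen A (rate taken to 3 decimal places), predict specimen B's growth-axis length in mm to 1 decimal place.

Specimen A: true growth ring count = 694 − 2 + 14 = 706.
A: Extension rate ≈ 588.6 / 706 = 0.834 mm/yr.
B's length ≈ 0.834 × 919 = 766.4 mm.

766.4 mm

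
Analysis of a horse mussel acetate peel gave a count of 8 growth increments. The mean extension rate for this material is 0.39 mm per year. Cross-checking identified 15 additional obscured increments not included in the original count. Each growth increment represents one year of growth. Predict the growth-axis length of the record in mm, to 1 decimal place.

9.0 mm

True growth increment count = 8 + 15 = 23.
23 years at 0.39 mm/year gives 0.39 × 23 = 9.0 mm.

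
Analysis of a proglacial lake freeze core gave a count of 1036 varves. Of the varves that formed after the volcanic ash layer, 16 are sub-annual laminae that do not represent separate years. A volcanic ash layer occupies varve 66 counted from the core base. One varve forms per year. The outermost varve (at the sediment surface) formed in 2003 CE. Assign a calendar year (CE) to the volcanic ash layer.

The volcanic ash layer sits at varve 66 from the core base, so 1036 − 66 = 970 varves formed after it.
Removing the 16 false varves leaves 970 − 16 = 954 true varves beyond the volcanic ash layer.
The varve at the sediment surface is 2003 CE, so the volcanic ash layer dates to 2003 − 954 = 1049 CE.

1049 CE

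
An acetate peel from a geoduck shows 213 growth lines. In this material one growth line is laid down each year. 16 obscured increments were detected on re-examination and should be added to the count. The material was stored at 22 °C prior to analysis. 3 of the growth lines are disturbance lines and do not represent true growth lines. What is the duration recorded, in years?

After corrections the count is 213 − 3 + 16 = 226 growth lines.
One growth line per year makes the duration 226 years.

226 years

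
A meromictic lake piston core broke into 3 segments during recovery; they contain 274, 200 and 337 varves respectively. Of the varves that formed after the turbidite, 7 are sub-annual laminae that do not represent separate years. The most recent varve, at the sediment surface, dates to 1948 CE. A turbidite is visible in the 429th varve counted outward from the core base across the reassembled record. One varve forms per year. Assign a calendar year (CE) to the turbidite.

Total varves = 274 + 200 + 337 = 811.
The turbidite sits at varve 429 from the core base, so 811 − 429 = 382 varves formed after it.
Removing the 7 false varves leaves 382 − 7 = 375 true varves beyond the turbidite.
The varve at the sediment surface is 1948 CE, so the turbidite dates to 1948 − 375 = 1573 CE.

1573 CE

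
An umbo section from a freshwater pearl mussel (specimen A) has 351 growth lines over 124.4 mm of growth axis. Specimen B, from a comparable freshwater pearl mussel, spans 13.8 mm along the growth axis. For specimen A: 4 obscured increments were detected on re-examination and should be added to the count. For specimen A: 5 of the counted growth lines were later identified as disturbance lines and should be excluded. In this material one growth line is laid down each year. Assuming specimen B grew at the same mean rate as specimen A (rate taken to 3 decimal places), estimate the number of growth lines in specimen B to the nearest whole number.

Specimen A: after corrections the count is 351 − 5 + 4 = 350 growth lines.
A: 124.4 mm over 350 years gives 124.4 / 350 ≈ 0.355 mm/year.
B spans 13.8 / 0.355 = 38.87 years ≈ 39 growth lines.

39 growth lines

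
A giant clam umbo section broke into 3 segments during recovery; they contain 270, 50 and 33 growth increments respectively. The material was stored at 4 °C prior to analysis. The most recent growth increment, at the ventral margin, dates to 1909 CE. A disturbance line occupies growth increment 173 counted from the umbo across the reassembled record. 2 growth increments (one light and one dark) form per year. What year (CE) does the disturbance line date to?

1819 CE

Total growth increments = 270 + 50 + 33 = 353.
353 − 173 = 180 growth increments lie beyond the disturbance line toward the ventral margin.
With 2 growth increments per year, 180 / 2 = 90 years.
The growth increment at the ventral margin is 1909 CE, so the disturbance line dates to 1909 − 90 = 1819 CE.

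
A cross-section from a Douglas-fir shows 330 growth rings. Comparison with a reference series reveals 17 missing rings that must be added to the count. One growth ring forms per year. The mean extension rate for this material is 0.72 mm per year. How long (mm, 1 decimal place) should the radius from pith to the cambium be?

Correcting the raw count gives 330 + 17 = 347 true growth rings.
Predicted length = 0.72 mm/year × 347 years = 249.8 mm.

249.8 mm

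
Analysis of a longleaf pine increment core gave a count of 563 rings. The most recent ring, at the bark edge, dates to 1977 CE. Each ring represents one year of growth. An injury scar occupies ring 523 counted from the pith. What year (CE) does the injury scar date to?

1937 CE

563 − 523 = 40 rings lie beyond the injury scar toward the bark edge.
1977 − 40 = 1937 CE.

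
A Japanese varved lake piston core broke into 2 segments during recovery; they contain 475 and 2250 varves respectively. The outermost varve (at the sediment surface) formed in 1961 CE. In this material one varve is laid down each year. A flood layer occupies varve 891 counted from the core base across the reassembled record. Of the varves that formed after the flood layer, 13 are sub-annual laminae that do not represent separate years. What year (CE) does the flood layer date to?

140 CE

Total varves = 475 + 2250 = 2725.
Between varve 891 and the sediment surface there are 2725 − 891 = 1834 varves.
Excluding 13 false varves: 1834 − 13 = 1821.
1961 − 1821 = 140 CE.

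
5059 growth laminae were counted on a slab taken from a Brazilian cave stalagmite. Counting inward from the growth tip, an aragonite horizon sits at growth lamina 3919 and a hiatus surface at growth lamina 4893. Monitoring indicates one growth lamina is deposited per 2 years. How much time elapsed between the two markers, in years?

1948 years

Separation: 4893 − 3919 = 974 growth laminae.
At 2 years per growth lamina, 974 × 2 = 1948 years.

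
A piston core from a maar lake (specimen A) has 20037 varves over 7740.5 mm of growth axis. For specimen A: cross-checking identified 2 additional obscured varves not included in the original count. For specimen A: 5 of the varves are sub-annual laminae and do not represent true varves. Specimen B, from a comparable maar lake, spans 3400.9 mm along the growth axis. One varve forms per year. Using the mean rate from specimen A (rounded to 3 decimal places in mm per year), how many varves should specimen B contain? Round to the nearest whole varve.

Specimen A: correcting the raw count gives 20037 − 5 + 2 = 20034 true varves.
A: Mean rate = 7740.5 mm / 20034 years ≈ 0.386 mm/year.
Specimen B: 3400.9 mm / 0.386 mm per year = 8810.62 years ≈ 8811 varves.

8811 varves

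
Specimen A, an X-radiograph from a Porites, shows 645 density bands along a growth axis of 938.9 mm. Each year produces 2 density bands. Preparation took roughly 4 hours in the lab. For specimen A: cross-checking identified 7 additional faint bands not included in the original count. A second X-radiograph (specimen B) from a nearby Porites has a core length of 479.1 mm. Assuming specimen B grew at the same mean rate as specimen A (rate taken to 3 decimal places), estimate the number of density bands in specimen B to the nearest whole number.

333 density bands

Specimen A: after corrections the count is 645 + 7 = 652 density bands.
Specimen A: dividing by 2 density bands per year: 652 / 2 = 326 years.
A: Extension rate ≈ 938.9 / 326 = 2.880 mm/yr.
B spans 479.1 / 2.880 = 166.35 years; at 2 density bands per year that is 166.35 × 2 ≈ 333 density bands.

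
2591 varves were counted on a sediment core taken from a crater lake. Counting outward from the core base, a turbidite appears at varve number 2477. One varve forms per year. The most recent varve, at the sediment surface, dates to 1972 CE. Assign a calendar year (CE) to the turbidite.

1858 CE

Between varve 2477 and the sediment surface there are 2591 − 2477 = 114 varves.
The varve at the sediment surface is 1972 CE, so the turbidite dates to 1972 − 114 = 1858 CE.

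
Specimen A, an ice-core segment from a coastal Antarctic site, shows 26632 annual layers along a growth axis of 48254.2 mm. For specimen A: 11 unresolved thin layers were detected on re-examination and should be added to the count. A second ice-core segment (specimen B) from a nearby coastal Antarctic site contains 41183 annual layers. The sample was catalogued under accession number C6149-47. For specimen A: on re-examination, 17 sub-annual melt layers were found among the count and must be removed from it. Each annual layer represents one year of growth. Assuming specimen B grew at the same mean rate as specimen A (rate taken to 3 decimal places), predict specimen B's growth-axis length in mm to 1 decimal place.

Specimen A: true annual layer count = 26632 − 17 + 11 = 26626.
A: 48254.2 mm over 26626 years gives 48254.2 / 26626 ≈ 1.812 mm/yr.
Length of B = 1.812 × 41183 = 74623.6 mm.

74623.6 mm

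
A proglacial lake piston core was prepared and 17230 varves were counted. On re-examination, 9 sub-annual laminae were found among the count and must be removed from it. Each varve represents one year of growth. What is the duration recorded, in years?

Adjusted count: 17230 − 9 = 17221 varves.
One varve per year makes the duration 17221 years.

17221 years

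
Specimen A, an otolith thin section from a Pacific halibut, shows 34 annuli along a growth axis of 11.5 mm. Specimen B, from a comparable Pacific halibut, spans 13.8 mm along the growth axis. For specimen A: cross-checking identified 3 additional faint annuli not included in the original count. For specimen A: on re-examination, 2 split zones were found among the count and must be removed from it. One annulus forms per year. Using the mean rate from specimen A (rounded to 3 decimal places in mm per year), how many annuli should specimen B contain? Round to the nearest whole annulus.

42 annuli

Specimen A: after corrections the count is 34 − 2 + 3 = 35 annuli.
A: Extension rate ≈ 11.5 / 35 = 0.329 mm per year.
Specimen B: 13.8 mm / 0.329 mm per year = 41.95 years ≈ 42 annuli.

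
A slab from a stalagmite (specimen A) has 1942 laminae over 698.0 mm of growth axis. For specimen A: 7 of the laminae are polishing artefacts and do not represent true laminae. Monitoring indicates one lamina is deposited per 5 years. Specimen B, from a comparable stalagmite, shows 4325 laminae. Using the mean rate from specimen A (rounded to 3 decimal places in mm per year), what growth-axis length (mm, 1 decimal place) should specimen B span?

Specimen A: correcting the raw count gives 1942 − 7 = 1935 true laminae.
Specimen A: 1935 laminae at 5 years each span 1935 × 5 = 9675 years.
A: 698.0 mm over 9675 years gives 698.0 / 9675 ≈ 0.072 mm/year.
Specimen B: at 5 years per lamina, 4325 × 5 = 21625 years. Length of B = 0.072 × 21625 = 1557.0 mm.

1557.0 mm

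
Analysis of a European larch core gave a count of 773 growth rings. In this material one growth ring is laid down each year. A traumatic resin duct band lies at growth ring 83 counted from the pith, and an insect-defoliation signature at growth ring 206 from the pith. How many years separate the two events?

123 years

Separation: 206 − 83 = 123 growth rings.
One growth ring per year makes the interval 123 years.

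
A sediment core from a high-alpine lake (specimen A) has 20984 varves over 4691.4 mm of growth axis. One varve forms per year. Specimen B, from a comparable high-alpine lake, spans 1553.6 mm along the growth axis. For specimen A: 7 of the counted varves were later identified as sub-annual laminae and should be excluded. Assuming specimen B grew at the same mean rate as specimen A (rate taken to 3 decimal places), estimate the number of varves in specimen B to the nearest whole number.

6936 varves

Specimen A: true varve count = 20984 − 7 = 20977.
A: Extension rate ≈ 4691.4 / 20977 = 0.224 mm/yr.
Specimen B: 1553.6 mm / 0.224 mm per year = 6935.71 years ≈ 6936 varves.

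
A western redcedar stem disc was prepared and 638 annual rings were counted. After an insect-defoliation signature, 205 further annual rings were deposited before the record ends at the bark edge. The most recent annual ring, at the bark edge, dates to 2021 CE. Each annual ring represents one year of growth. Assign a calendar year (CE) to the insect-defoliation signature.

205 annual rings formed after the insect-defoliation signature.
The annual ring at the bark edge is 2021 CE, so the insect-defoliation signature dates to 2021 − 205 = 1816 CE.

1816 CE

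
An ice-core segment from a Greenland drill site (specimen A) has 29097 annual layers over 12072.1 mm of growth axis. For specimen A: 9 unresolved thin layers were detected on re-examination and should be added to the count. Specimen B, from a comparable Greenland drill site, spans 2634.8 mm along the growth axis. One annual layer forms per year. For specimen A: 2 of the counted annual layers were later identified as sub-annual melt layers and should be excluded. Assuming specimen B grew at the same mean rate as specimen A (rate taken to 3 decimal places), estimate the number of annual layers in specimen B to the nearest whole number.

Specimen A: true annual layer count = 29097 − 2 + 9 = 29104.
A: Mean rate = 12072.1 mm / 29104 years ≈ 0.415 mm per year.
For B, 2634.8 / 0.415 = 6348.92 years ≈ 6349 annual layers.

6349 annual layers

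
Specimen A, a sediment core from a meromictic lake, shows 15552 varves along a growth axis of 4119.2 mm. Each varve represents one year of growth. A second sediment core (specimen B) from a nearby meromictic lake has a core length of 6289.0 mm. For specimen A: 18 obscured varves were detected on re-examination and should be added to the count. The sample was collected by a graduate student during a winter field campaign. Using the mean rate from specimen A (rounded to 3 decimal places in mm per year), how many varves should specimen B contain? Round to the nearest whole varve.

Specimen A: correcting the raw count gives 15552 + 18 = 15570 true varves.
A: Mean rate = 4119.2 mm / 15570 years ≈ 0.265 mm/yr.
For B, 6289.0 / 0.265 = 23732.08 years ≈ 23732 varves.

23732 varves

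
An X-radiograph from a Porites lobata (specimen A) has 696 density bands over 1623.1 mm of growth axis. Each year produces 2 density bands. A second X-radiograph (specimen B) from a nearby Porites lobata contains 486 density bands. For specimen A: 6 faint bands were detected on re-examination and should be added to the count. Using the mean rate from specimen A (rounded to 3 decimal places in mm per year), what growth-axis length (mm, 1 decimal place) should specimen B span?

1123.6 mm

Specimen A: true density band count = 696 + 6 = 702.
Specimen A: with 2 density bands per year, 702 / 2 = 351 years.
A: 1623.1 mm over 351 years gives 1623.1 / 351 ≈ 4.624 mm per year.
Specimen B: dividing by 2 density bands per year: 486 / 2 = 243 years. Length of B = 4.624 × 243 = 1123.6 mm.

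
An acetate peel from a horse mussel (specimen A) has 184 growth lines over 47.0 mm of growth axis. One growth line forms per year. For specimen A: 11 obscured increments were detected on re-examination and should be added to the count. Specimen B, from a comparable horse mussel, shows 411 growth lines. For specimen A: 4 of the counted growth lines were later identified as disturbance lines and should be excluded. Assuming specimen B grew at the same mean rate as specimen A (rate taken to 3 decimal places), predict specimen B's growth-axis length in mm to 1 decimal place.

Specimen A: after corrections the count is 184 − 4 + 11 = 191 growth lines.
A: Mean rate = 47.0 mm / 191 years ≈ 0.246 mm/yr.
Length of B = 0.246 × 411 = 101.1 mm.

101.1 mm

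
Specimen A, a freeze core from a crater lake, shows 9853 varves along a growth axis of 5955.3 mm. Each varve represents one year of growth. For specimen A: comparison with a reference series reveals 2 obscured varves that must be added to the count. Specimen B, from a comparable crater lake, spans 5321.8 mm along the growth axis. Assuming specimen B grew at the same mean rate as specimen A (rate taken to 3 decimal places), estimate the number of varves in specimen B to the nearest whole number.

8811 varves

Specimen A: correcting the raw count gives 9853 + 2 = 9855 true varves.
A: 5955.3 mm over 9855 years gives 5955.3 / 9855 ≈ 0.604 mm/yr.
Specimen B: 5321.8 mm / 0.604 mm per year = 8810.93 years ≈ 8811 varves.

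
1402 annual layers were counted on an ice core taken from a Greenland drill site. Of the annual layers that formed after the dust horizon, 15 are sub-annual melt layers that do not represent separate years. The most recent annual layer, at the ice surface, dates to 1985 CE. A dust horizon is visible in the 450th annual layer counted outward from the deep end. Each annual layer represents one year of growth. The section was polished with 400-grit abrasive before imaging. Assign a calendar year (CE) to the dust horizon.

1402 − 450 = 952 annual layers lie beyond the dust horizon toward the ice surface.
952 − 15 false = 937 true annual layers after the dust horizon.
The annual layer at the ice surface is 1985 CE, so the dust horizon dates to 1985 − 937 = 1048 CE.

1048 CE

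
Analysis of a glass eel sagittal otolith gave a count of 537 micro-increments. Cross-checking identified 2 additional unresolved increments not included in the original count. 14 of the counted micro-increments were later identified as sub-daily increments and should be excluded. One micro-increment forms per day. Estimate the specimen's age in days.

Correcting the raw count gives 537 − 14 + 2 = 525 true micro-increments.
With a one-to-one micro-increment periodicity this is 525 days.

525 days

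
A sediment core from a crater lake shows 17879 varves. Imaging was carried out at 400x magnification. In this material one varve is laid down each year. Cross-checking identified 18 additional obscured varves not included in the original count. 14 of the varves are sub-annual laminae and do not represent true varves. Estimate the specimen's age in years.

After corrections the count is 17879 − 14 + 18 = 17883 varves.
At one varve per year, that is 17883 years.

17883 years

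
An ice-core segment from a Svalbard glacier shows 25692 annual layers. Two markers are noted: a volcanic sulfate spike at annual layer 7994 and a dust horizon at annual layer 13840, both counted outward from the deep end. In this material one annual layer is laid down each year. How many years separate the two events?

5846 years

13840 − 7994 = 5846 annual layers lie between the two events.
That is 5846 years at one annual layer per year.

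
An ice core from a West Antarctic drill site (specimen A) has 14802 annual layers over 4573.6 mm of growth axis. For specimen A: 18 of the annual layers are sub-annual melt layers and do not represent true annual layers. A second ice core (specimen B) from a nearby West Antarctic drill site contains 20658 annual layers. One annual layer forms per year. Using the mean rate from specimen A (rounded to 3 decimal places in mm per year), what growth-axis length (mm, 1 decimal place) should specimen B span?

Specimen A: true annual layer count = 14802 − 18 = 14784.
A: Extension rate ≈ 4573.6 / 14784 = 0.309 mm/yr.
B's length ≈ 0.309 × 20658 = 6383.3 mm.

6383.3 mm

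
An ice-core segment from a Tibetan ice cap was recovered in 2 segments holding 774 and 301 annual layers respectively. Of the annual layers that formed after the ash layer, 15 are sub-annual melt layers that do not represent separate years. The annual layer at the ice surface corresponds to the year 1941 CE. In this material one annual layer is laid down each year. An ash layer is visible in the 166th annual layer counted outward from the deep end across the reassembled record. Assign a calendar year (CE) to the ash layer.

Total annual layers = 774 + 301 = 1075.
Between annual layer 166 and the ice surface there are 1075 − 166 = 909 annual layers.
Excluding 15 false annual layers: 909 − 15 = 894.
Counting back 894 years from 1941 CE places the ash layer in 1941 − 894 = 1047 CE.

1047 CE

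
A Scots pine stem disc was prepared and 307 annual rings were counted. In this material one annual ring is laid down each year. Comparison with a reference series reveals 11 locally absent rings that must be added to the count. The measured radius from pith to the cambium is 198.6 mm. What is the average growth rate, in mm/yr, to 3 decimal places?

Adjusted count: 307 + 11 = 318 annual rings.
198.6 mm over 318 years gives 198.6 / 318 ≈ 0.625 mm/yr.

0.625 mm/yr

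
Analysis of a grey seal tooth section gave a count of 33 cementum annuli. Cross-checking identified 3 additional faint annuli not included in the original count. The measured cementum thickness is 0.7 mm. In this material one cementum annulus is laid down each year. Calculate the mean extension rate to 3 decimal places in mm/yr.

0.019 mm/yr

True cementum annulus count = 33 + 3 = 36.
Mean rate = 0.7 mm / 36 years ≈ 0.019 mm/yr.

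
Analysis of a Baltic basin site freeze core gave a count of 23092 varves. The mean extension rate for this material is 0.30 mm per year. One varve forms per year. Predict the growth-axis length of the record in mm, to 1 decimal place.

6927.6 mm

23092 years of growth are recorded.
Length ≈ 0.30 × 23092 = 6927.6 mm.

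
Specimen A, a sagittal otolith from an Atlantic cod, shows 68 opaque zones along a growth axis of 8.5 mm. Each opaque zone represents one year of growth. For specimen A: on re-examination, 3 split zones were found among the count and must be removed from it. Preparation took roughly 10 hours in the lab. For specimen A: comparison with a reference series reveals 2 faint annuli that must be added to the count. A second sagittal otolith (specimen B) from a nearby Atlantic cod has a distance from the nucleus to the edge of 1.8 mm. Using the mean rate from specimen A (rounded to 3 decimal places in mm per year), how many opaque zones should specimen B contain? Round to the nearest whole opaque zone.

14 opaque zones

Specimen A: true opaque zone count = 68 − 3 + 2 = 67.
A: Mean rate = 8.5 mm / 67 years ≈ 0.127 mm/year.
For B, 1.8 / 0.127 = 14.17 years ≈ 14 opaque zones.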